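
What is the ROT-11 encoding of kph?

vas

k(10): 10+11=21 → v
p(15): 15+11=26≡0 → a
h(7): 7+11=18 → s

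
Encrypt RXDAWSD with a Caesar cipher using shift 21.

MSYVRNY

R(17): 17+21=38≡12 → M
X(23): 23+21=44≡18 → S
D(3): 3+21=24 → Y
A(0): 0+21=21 → V
W(22): 22+21=43≡17 → R
S(18): 18+21=39≡13 → N
D(3): 3+21=24 → Y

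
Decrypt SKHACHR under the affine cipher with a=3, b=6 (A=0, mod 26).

The inverse of 3 mod 26 is 9, since 3·9=27≡1. Apply D(y)=9·(y−6) mod 26:
S(18): 9·(18−6)=108≡4 → E
K(10): 9·(10−6)=36≡10 → K
H(7): 9·(7−6)=9 → J
A(0): 9·(0−6)=-54≡24 → Y
C(2): 9·(2−6)=-36≡16 → Q
H(7): 9·(7−6)=9 → J
R(17): 9·(17−6)=99≡21 → V

EKJYQJV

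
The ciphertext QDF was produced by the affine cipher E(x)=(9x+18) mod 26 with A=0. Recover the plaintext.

The inverse of 9 mod 26 is 3, since 9·3=27≡1. Apply D(y)=3·(y−18) mod 26:
Q(16): 3·(16−18)=-6≡20 → U
D(3): 3·(3−18)=-45≡7 → H
F(5): 3·(5−18)=-39≡13 → N

UHN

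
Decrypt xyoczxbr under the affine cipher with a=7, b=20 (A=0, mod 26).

The inverse of 7 mod 26 is 15, since 7·15=105≡1. Apply D(y)=15·(y−20) mod 26:
x(23): 15·(23−20)=45≡19 → t
y(24): 15·(24−20)=60≡8 → i
o(14): 15·(14−20)=-90≡14 → o
c(2): 15·(2−20)=-270≡16 → q
z(25): 15·(25−20)=75≡23 → x
x(23): 15·(23−20)=45≡19 → t
b(1): 15·(1−20)=-285≡1 → b
r(17): 15·(17−20)=-45≡7 → h

tioqxtbh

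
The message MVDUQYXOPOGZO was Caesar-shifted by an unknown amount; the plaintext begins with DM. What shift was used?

9

From the crib: M(12)−D(3)=9, so the shift is 9.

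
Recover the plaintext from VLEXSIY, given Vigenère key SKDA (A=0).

Repeat the key across the ciphertext: SKDASKD
V(21)−S(18): 3 → D
L(11)−K(10): 1 → B
E(4)−D(3): 1 → B
X(23)−A(0): 23 → X
S(18)−S(18): 0 → A
I(8)−K(10): -2≡24 → Y
Y(24)−D(3): 21 → V

DBBXAYV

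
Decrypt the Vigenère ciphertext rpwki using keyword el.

Repeat the key across the ciphertext: elele
r(17)−e(4): 13 → n
p(15)−l(11): 4 → e
w(22)−e(4): 18 → s
k(10)−l(11): -1≡25 → z
i(8)−e(4): 4 → e

nesze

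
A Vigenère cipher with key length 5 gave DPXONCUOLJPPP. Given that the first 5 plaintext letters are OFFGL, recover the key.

Subtract each crib letter from the matching ciphertext letter (mod 26):
D(3)−O(14)=-11≡15 → P
P(15)−F(5)=10 → K
X(23)−F(5)=18 → S
O(14)−G(6)=8 → I
N(13)−L(11)=2 → C

PKSIC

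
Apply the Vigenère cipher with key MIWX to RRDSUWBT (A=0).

DZZPGEXQ

Repeat the key across the message: MIWXMIWX
R(17)+M(12): 29≡3 → D
R(17)+I(8): 25 → Z
D(3)+W(22): 25 → Z
S(18)+X(23): 41≡15 → P
U(20)+M(12): 32≡6 → G
W(22)+I(8): 30≡4 → E
B(1)+W(22): 23 → X
T(19)+X(23): 42≡16 → Q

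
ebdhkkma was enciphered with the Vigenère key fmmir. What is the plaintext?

zprztfao

Repeat the key across the ciphertext: fmmirfmm
e(4)−f(5): -1≡25 → z
b(1)−m(12): -11≡15 → p
d(3)−m(12): -9≡17 → r
h(7)−i(8): -1≡25 → z
k(10)−r(17): -7≡19 → t
k(10)−f(5): 5 → f
m(12)−m(12): 0 → a
a(0)−m(12): -12≡14 → o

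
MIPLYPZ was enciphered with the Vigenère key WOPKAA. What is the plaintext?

QUABYPD

Repeat the key across the ciphertext: WOPKAAW
M(12)−W(22): -10≡16 → Q
I(8)−O(14): -6≡20 → U
P(15)−P(15): 0 → A
L(11)−K(10): 1 → B
Y(24)−A(0): 24 → Y
P(15)−A(0): 15 → P
Z(25)−W(22): 3 → D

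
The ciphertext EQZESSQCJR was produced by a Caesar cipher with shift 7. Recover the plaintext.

XJSXLLJVCK

E(4): 4−7=-3≡23 → X
Q(16): 16−7=9 → J
Z(25): 25−7=18 → S
E(4): 4−7=-3≡23 → X
S(18): 18−7=11 → L
S(18): 18−7=11 → L
Q(16): 16−7=9 → J
C(2): 2−7=-5≡21 → V
J(9): 9−7=2 → C
R(17): 17−7=10 → K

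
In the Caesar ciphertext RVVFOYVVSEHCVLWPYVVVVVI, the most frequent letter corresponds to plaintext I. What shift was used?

The most frequent ciphertext letter is V (appears 10 times).
V is position 21; I is position 8.
Shift = 13.

13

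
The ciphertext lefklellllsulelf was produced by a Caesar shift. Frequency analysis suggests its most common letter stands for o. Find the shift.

The most frequent ciphertext letter is l (appears 8 times).
l is position 11; o is position 14.
Shift = -3≡23.

23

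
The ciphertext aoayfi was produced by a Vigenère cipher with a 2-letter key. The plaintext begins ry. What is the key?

jq

Subtract each crib letter from the matching ciphertext letter (mod 26):
a(0)−r(17)=-17≡9 → j
o(14)−y(24)=-10≡16 → q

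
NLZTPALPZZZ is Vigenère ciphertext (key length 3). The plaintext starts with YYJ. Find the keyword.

PNQ

Subtract each crib letter from the matching ciphertext letter (mod 26):
N(13)−Y(24)=-11≡15 → P
L(11)−Y(24)=-13≡13 → N
Z(25)−J(9)=16 → Q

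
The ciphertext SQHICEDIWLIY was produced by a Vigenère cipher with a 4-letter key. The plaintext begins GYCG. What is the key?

MSFC

Subtract each crib letter from the matching ciphertext letter (mod 26):
S(18)−G(6)=12 → M
Q(16)−Y(24)=-8≡18 → S
H(7)−C(2)=5 → F
I(8)−G(6)=2 → C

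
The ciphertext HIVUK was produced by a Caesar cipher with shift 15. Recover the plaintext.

STGFV

H(7): 7−15=-8≡18 → S
I(8): 8−15=-7≡19 → T
V(21): 21−15=6 → G
U(20): 20−15=5 → F
K(10): 10−15=-5≡21 → V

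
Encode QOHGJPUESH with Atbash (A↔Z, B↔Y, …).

JLSTQKFVHS

Q(16) → J(9)
O(14) → L(11)
H(7) → S(18)
G(6) → T(19)
J(9) → Q(16)
P(15) → K(10)
U(20) → F(5)
E(4) → V(21)
S(18) → H(7)
H(7) → S(18)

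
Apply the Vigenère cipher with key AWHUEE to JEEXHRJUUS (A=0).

Repeat the key across the message: AWHUEEAWHU
J(9)+A(0): 9 → J
E(4)+W(22): 26≡0 → A
E(4)+H(7): 11 → L
X(23)+U(20): 43≡17 → R
H(7)+E(4): 11 → L
R(17)+E(4): 21 → V
J(9)+A(0): 9 → J
U(20)+W(22): 42≡16 → Q
U(20)+H(7): 27≡1 → B
S(18)+U(20): 38≡12 → M

JALRLVJQBM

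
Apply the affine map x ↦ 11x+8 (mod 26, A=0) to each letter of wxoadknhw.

w(22): 11·22+8=250≡16 → q
x(23): 11·23+8=261≡1 → b
o(14): 11·14+8=162≡6 → g
a(0): 11·0+8=8 → i
d(3): 11·3+8=41≡15 → p
k(10): 11·10+8=118≡14 → o
n(13): 11·13+8=151≡21 → v
h(7): 11·7+8=85≡7 → h
w(22): 11·22+8=250≡16 → q

qbgipovhq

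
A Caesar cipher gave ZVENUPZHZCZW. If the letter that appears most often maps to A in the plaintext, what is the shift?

The most frequent ciphertext letter is Z (appears 4 times).
Z is position 25; A is position 0.
Shift = 25.

25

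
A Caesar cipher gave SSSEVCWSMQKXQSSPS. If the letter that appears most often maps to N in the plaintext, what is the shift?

The most frequent ciphertext letter is S (appears 7 times).
S is position 18; N is position 13.
Shift = 5.

5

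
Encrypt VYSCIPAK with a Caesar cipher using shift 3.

YBVFLSDN

V(21): 21+3=24 → Y
Y(24): 24+3=27≡1 → B
S(18): 18+3=21 → V
C(2): 2+3=5 → F
I(8): 8+3=11 → L
P(15): 15+3=18 → S
A(0): 0+3=3 → D
K(10): 10+3=13 → N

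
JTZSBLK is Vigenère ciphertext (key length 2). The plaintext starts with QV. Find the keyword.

TY

Subtract each crib letter from the matching ciphertext letter (mod 26):
J(9)−Q(16)=-7≡19 → T
T(19)−V(21)=-2≡24 → Y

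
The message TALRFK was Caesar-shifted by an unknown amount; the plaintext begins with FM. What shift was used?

From the crib: T(19)−F(5)=14, so the shift is 14.

14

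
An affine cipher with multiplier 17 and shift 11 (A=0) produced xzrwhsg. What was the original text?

The inverse of 17 mod 26 is 23, since 17·23=391≡1. Apply D(y)=23·(y−11) mod 26:
x(23): 23·(23−11)=276≡16 → q
z(25): 23·(25−11)=322≡10 → k
r(17): 23·(17−11)=138≡8 → i
w(22): 23·(22−11)=253≡19 → t
h(7): 23·(7−11)=-92≡12 → m
s(18): 23·(18−11)=161≡5 → f
g(6): 23·(6−11)=-115≡15 → p

qkitmfp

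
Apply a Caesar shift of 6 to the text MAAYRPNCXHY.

M(12): 12+6=18 → S
A(0): 0+6=6 → G
A(0): 0+6=6 → G
Y(24): 24+6=30≡4 → E
R(17): 17+6=23 → X
P(15): 15+6=21 → V
N(13): 13+6=19 → T
C(2): 2+6=8 → I
X(23): 23+6=29≡3 → D
H(7): 7+6=13 → N
Y(24): 24+6=30≡4 → E

SGGEXVTIDNE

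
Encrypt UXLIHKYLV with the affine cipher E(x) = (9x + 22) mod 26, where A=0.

U(20): 9·20+22=202≡20 → U
X(23): 9·23+22=229≡21 → V
L(11): 9·11+22=121≡17 → R
I(8): 9·8+22=94≡16 → Q
H(7): 9·7+22=85≡7 → H
K(10): 9·10+22=112≡8 → I
Y(24): 9·24+22=238≡4 → E
L(11): 9·11+22=121≡17 → R
V(21): 9·21+22=211≡3 → D

UVRQHIERD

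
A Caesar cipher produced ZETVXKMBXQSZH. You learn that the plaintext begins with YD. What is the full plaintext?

YDSUWJLAWPRYG

From the crib: Z(25)−Y(24)=1, so the shift is 1.
Subtract 1 from each ciphertext letter:
Z(25): 25−1=24 → Y
E(4): 4−1=3 → D
T(19): 19−1=18 → S
V(21): 21−1=20 → U
X(23): 23−1=22 → W
K(10): 10−1=9 → J
M(12): 12−1=11 → L
B(1): 1−1=0 → A
X(23): 23−1=22 → W
Q(16): 16−1=15 → P
S(18): 18−1=17 → R
Z(25): 25−1=24 → Y
H(7): 7−1=6 → G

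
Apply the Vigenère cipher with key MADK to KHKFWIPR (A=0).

Repeat the key across the message: MADKMADK
K(10)+M(12): 22 → W
H(7)+A(0): 7 → H
K(10)+D(3): 13 → N
F(5)+K(10): 15 → P
W(22)+M(12): 34≡8 → I
I(8)+A(0): 8 → I
P(15)+D(3): 18 → S
R(17)+K(10): 27≡1 → B

WHNPIISB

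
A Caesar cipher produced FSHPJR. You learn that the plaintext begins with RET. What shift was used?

14

From the crib: F(5)−R(17)=-12≡14, so the shift is 14.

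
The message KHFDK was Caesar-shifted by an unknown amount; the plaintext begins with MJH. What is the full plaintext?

MJHFM

From the crib: K(10)−M(12)=-2≡24, so the shift is 24.
Subtract 24 from each ciphertext letter:
K(10): 10−24=-14≡12 → M
H(7): 7−24=-17≡9 → J
F(5): 5−24=-19≡7 → H
D(3): 3−24=-21≡5 → F
K(10): 10−24=-14≡12 → M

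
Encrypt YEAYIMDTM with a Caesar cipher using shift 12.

Y(24): 24+12=36≡10 → K
E(4): 4+12=16 → Q
A(0): 0+12=12 → M
Y(24): 24+12=36≡10 → K
I(8): 8+12=20 → U
M(12): 12+12=24 → Y
D(3): 3+12=15 → P
T(19): 19+12=31≡5 → F
M(12): 12+12=24 → Y

KQMKUYPFY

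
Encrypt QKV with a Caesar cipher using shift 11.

BVG

Q(16): 16+11=27≡1 → B
K(10): 10+11=21 → V
V(21): 21+11=32≡6 → G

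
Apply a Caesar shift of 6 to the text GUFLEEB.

MALRKKH

G(6): 6+6=12 → M
U(20): 20+6=26≡0 → A
F(5): 5+6=11 → L
L(11): 11+6=17 → R
E(4): 4+6=10 → K
E(4): 4+6=10 → K
B(1): 1+6=7 → H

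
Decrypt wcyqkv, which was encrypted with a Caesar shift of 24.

w(22): 22−24=-2≡24 → y
c(2): 2−24=-22≡4 → e
y(24): 24−24=0 → a
q(16): 16−24=-8≡18 → s
k(10): 10−24=-14≡12 → m
v(21): 21−24=-3≡23 → x

yeasmx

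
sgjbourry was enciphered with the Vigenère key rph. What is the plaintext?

Repeat the key across the ciphertext: rphrphrph
s(18)−r(17): 1 → b
g(6)−p(15): -9≡17 → r
j(9)−h(7): 2 → c
b(1)−r(17): -16≡10 → k
o(14)−p(15): -1≡25 → z
u(20)−h(7): 13 → n
r(17)−r(17): 0 → a
r(17)−p(15): 2 → c
y(24)−h(7): 17 → r

brckznacr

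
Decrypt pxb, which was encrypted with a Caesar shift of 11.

emq

p(15): 15−11=4 → e
x(23): 23−11=12 → m
b(1): 1−11=-10≡16 → q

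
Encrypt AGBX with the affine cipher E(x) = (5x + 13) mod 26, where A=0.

A(0): 5·0+13=13 → N
G(6): 5·6+13=43≡17 → R
B(1): 5·1+13=18 → S
X(23): 5·23+13=128≡24 → Y

NRSY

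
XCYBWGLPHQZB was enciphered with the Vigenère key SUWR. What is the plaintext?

Repeat the key across the ciphertext: SUWRSUWRSUWR
X(23)−S(18): 5 → F
C(2)−U(20): -18≡8 → I
Y(24)−W(22): 2 → C
B(1)−R(17): -16≡10 → K
W(22)−S(18): 4 → E
G(6)−U(20): -14≡12 → M
L(11)−W(22): -11≡15 → P
P(15)−R(17): -2≡24 → Y
H(7)−S(18): -11≡15 → P
Q(16)−U(20): -4≡22 → W
Z(25)−W(22): 3 → D
B(1)−R(17): -16≡10 → K

FICKEMPYPWDK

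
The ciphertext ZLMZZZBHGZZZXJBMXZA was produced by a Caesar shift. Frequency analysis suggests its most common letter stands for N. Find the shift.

12

The most frequent ciphertext letter is Z (appears 8 times).
Z is position 25; N is position 13.
Shift = 12.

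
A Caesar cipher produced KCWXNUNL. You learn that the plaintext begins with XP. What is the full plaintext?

XPJKAHAY

From the crib: K(10)−X(23)=-13≡13, so the shift is 13.
Subtract 13 from each ciphertext letter:
K(10): 10−13=-3≡23 → X
C(2): 2−13=-11≡15 → P
W(22): 22−13=9 → J
X(23): 23−13=10 → K
N(13): 13−13=0 → A
U(20): 20−13=7 → H
N(13): 13−13=0 → A
L(11): 11−13=-2≡24 → Y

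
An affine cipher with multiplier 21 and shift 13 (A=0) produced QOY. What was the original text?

PFD

The inverse of 21 mod 26 is 5, since 21·5=105≡1. Apply D(y)=5·(y−13) mod 26:
Q(16): 5·(16−13)=15 → P
O(14): 5·(14−13)=5 → F
Y(24): 5·(24−13)=55≡3 → D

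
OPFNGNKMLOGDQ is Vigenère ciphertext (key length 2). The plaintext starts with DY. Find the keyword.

Subtract each crib letter from the matching ciphertext letter (mod 26):
O(14)−D(3)=11 → L
P(15)−Y(24)=-9≡17 → R

LR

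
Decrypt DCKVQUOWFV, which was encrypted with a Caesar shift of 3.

D(3): 3−3=0 → A
C(2): 2−3=-1≡25 → Z
K(10): 10−3=7 → H
V(21): 21−3=18 → S
Q(16): 16−3=13 → N
U(20): 20−3=17 → R
O(14): 14−3=11 → L
W(22): 22−3=19 → T
F(5): 5−3=2 → C
V(21): 21−3=18 → S

AZHSNRLTCS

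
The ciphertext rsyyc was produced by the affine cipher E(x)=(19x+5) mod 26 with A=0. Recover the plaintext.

The inverse of 19 mod 26 is 11, since 19·11=209≡1. Apply D(y)=11·(y−5) mod 26:
r(17): 11·(17−5)=132≡2 → c
s(18): 11·(18−5)=143≡13 → n
y(24): 11·(24−5)=209≡1 → b
y(24): 11·(24−5)=209≡1 → b
c(2): 11·(2−5)=-33≡19 → t

cnbbt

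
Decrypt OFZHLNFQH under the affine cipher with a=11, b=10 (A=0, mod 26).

YJZVTFJKV

The inverse of 11 mod 26 is 19, since 11·19=209≡1. Apply D(y)=19·(y−10) mod 26:
O(14): 19·(14−10)=76≡24 → Y
F(5): 19·(5−10)=-95≡9 → J
Z(25): 19·(25−10)=285≡25 → Z
H(7): 19·(7−10)=-57≡21 → V
L(11): 19·(11−10)=19 → T
N(13): 19·(13−10)=57≡5 → F
F(5): 19·(5−10)=-95≡9 → J
Q(16): 19·(16−10)=114≡10 → K
H(7): 19·(7−10)=-57≡21 → V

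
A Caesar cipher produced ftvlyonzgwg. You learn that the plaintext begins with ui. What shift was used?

From the crib: f(5)−u(20)=-15≡11, so the shift is 11.

11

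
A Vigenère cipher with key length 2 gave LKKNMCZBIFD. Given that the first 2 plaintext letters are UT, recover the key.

RR

Subtract each crib letter from the matching ciphertext letter (mod 26):
L(11)−U(20)=-9≡17 → R
K(10)−T(19)=-9≡17 → R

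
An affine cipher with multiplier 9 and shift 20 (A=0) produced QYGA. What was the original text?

The inverse of 9 mod 26 is 3, since 9·3=27≡1. Apply D(y)=3·(y−20) mod 26:
Q(16): 3·(16−20)=-12≡14 → O
Y(24): 3·(24−20)=12 → M
G(6): 3·(6−20)=-42≡10 → K
A(0): 3·(0−20)=-60≡18 → S

OMKS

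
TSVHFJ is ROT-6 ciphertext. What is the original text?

NMPBZD

T(19): 19−6=13 → N
S(18): 18−6=12 → M
V(21): 21−6=15 → P
H(7): 7−6=1 → B
F(5): 5−6=-1≡25 → Z
J(9): 9−6=3 → D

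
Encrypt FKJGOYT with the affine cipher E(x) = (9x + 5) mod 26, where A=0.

YRIHBNU

F(5): 9·5+5=50≡24 → Y
K(10): 9·10+5=95≡17 → R
J(9): 9·9+5=86≡8 → I
G(6): 9·6+5=59≡7 → H
O(14): 9·14+5=131≡1 → B
Y(24): 9·24+5=221≡13 → N
T(19): 9·19+5=176≡20 → U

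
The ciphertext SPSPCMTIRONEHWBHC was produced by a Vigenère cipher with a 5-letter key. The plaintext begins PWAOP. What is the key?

Subtract each crib letter from the matching ciphertext letter (mod 26):
S(18)−P(15)=3 → D
P(15)−W(22)=-7≡19 → T
S(18)−A(0)=18 → S
P(15)−O(14)=1 → B
C(2)−P(15)=-13≡13 → N

DTSBN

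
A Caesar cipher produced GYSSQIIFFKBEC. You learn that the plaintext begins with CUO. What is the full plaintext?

From the crib: G(6)−C(2)=4, so the shift is 4.
Subtract 4 from each ciphertext letter:
G(6): 6−4=2 → C
Y(24): 24−4=20 → U
S(18): 18−4=14 → O
S(18): 18−4=14 → O
Q(16): 16−4=12 → M
I(8): 8−4=4 → E
I(8): 8−4=4 → E
F(5): 5−4=1 → B
F(5): 5−4=1 → B
K(10): 10−4=6 → G
B(1): 1−4=-3≡23 → X
E(4): 4−4=0 → A
C(2): 2−4=-2≡24 → Y

CUOOMEEBBGXAY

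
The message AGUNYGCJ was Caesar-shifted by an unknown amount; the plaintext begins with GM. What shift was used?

20

From the crib: A(0)−G(6)=-6≡20, so the shift is 20.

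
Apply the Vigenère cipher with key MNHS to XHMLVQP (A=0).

Repeat the key across the message: MNHSMNH
X(23)+M(12): 35≡9 → J
H(7)+N(13): 20 → U
M(12)+H(7): 19 → T
L(11)+S(18): 29≡3 → D
V(21)+M(12): 33≡7 → H
Q(16)+N(13): 29≡3 → D
P(15)+H(7): 22 → W

JUTDHDW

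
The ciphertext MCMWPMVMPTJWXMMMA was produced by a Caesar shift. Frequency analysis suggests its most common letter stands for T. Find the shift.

19

The most frequent ciphertext letter is M (appears 7 times).
M is position 12; T is position 19.
Shift = -7≡19.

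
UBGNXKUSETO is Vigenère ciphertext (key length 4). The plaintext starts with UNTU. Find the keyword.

AONT

Subtract each crib letter from the matching ciphertext letter (mod 26):
U(20)−U(20)=0 → A
B(1)−N(13)=-12≡14 → O
G(6)−T(19)=-13≡13 → N
N(13)−U(20)=-7≡19 → T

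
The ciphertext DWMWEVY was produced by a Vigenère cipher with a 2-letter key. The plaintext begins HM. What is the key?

Subtract each crib letter from the matching ciphertext letter (mod 26):
D(3)−H(7)=-4≡22 → W
W(22)−M(12)=10 → K

WK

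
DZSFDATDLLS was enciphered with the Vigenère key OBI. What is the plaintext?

PYKRCSFCDXR

Repeat the key across the ciphertext: OBIOBIOBIOB
D(3)−O(14): -11≡15 → P
Z(25)−B(1): 24 → Y
S(18)−I(8): 10 → K
F(5)−O(14): -9≡17 → R
D(3)−B(1): 2 → C
A(0)−I(8): -8≡18 → S
T(19)−O(14): 5 → F
D(3)−B(1): 2 → C
L(11)−I(8): 3 → D
L(11)−O(14): -3≡23 → X
S(18)−B(1): 17 → R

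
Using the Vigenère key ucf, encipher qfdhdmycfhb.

Repeat the key across the message: ucfucfucfuc
q(16)+u(20): 36≡10 → k
f(5)+c(2): 7 → h
d(3)+f(5): 8 → i
h(7)+u(20): 27≡1 → b
d(3)+c(2): 5 → f
m(12)+f(5): 17 → r
y(24)+u(20): 44≡18 → s
c(2)+c(2): 4 → e
f(5)+f(5): 10 → k
h(7)+u(20): 27≡1 → b
b(1)+c(2): 3 → d

khibfrsekbd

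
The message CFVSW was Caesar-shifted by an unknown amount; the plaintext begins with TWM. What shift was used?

9

From the crib: C(2)−T(19)=-17≡9, so the shift is 9.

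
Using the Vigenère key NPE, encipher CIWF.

Repeat the key across the message: NPEN
C(2)+N(13): 15 → P
I(8)+P(15): 23 → X
W(22)+E(4): 26≡0 → A
F(5)+N(13): 18 → S

PXAS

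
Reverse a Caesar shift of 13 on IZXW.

I(8): 8−13=-5≡21 → V
Z(25): 25−13=12 → M
X(23): 23−13=10 → K
W(22): 22−13=9 → J

VMKJ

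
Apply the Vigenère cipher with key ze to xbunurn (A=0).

Repeat the key across the message: zezezez
x(23)+z(25): 48≡22 → w
b(1)+e(4): 5 → f
u(20)+z(25): 45≡19 → t
n(13)+e(4): 17 → r
u(20)+z(25): 45≡19 → t
r(17)+e(4): 21 → v
n(13)+z(25): 38≡12 → m

wftrtvm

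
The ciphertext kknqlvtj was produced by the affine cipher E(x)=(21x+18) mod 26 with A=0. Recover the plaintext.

The inverse of 21 mod 26 is 5, since 21·5=105≡1. Apply D(y)=5·(y−18) mod 26:
k(10): 5·(10−18)=-40≡12 → m
k(10): 5·(10−18)=-40≡12 → m
n(13): 5·(13−18)=-25≡1 → b
q(16): 5·(16−18)=-10≡16 → q
l(11): 5·(11−18)=-35≡17 → r
v(21): 5·(21−18)=15 → p
t(19): 5·(19−18)=5 → f
j(9): 5·(9−18)=-45≡7 → h

mmbqrpfh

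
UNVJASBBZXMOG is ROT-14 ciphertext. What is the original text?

U(20): 20−14=6 → G
N(13): 13−14=-1≡25 → Z
V(21): 21−14=7 → H
J(9): 9−14=-5≡21 → V
A(0): 0−14=-14≡12 → M
S(18): 18−14=4 → E
B(1): 1−14=-13≡13 → N
B(1): 1−14=-13≡13 → N
Z(25): 25−14=11 → L
X(23): 23−14=9 → J
M(12): 12−14=-2≡24 → Y
O(14): 14−14=0 → A
G(6): 6−14=-8≡18 → S

GZHVMENNLJYAS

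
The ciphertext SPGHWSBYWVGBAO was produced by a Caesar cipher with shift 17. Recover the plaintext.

S(18): 18−17=1 → B
P(15): 15−17=-2≡24 → Y
G(6): 6−17=-11≡15 → P
H(7): 7−17=-10≡16 → Q
W(22): 22−17=5 → F
S(18): 18−17=1 → B
B(1): 1−17=-16≡10 → K
Y(24): 24−17=7 → H
W(22): 22−17=5 → F
V(21): 21−17=4 → E
G(6): 6−17=-11≡15 → P
B(1): 1−17=-16≡10 → K
A(0): 0−17=-17≡9 → J
O(14): 14−17=-3≡23 → X

BYPQFBKHFEPKJX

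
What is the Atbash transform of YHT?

BSG

Y(24) → B(1)
H(7) → S(18)
T(19) → G(6)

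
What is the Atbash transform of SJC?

S(18) → H(7)
J(9) → Q(16)
C(2) → X(23)

HQX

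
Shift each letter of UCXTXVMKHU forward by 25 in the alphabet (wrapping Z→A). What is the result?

U(20): 20+25=45≡19 → T
C(2): 2+25=27≡1 → B
X(23): 23+25=48≡22 → W
T(19): 19+25=44≡18 → S
X(23): 23+25=48≡22 → W
V(21): 21+25=46≡20 → U
M(12): 12+25=37≡11 → L
K(10): 10+25=35≡9 → J
H(7): 7+25=32≡6 → G
U(20): 20+25=45≡19 → T

TBWSWULJGT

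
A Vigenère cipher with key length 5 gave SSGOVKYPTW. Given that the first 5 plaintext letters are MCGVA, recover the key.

GQATV

Subtract each crib letter from the matching ciphertext letter (mod 26):
S(18)−M(12)=6 → G
S(18)−C(2)=16 → Q
G(6)−G(6)=0 → A
O(14)−V(21)=-7≡19 → T
V(21)−A(0)=21 → V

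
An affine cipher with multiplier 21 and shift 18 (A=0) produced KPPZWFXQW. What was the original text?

MLLJUNZQU

The inverse of 21 mod 26 is 5, since 21·5=105≡1. Apply D(y)=5·(y−18) mod 26:
K(10): 5·(10−18)=-40≡12 → M
P(15): 5·(15−18)=-15≡11 → L
P(15): 5·(15−18)=-15≡11 → L
Z(25): 5·(25−18)=35≡9 → J
W(22): 5·(22−18)=20 → U
F(5): 5·(5−18)=-65≡13 → N
X(23): 5·(23−18)=25 → Z
Q(16): 5·(16−18)=-10≡16 → Q
W(22): 5·(22−18)=20 → U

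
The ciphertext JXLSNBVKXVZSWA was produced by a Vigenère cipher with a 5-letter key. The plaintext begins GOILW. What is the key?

Subtract each crib letter from the matching ciphertext letter (mod 26):
J(9)−G(6)=3 → D
X(23)−O(14)=9 → J
L(11)−I(8)=3 → D
S(18)−L(11)=7 → H
N(13)−W(22)=-9≡17 → R

DJDHR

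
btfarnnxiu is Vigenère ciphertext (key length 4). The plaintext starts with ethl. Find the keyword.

xayp

Subtract each crib letter from the matching ciphertext letter (mod 26):
b(1)−e(4)=-3≡23 → x
t(19)−t(19)=0 → a
f(5)−h(7)=-2≡24 → y
a(0)−l(11)=-11≡15 → p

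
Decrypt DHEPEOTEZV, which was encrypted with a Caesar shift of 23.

GKHSHRWHCY

D(3): 3−23=-20≡6 → G
H(7): 7−23=-16≡10 → K
E(4): 4−23=-19≡7 → H
P(15): 15−23=-8≡18 → S
E(4): 4−23=-19≡7 → H
O(14): 14−23=-9≡17 → R
T(19): 19−23=-4≡22 → W
E(4): 4−23=-19≡7 → H
Z(25): 25−23=2 → C
V(21): 21−23=-2≡24 → Y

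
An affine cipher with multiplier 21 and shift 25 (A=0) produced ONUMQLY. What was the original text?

The inverse of 21 mod 26 is 5, since 21·5=105≡1. Apply D(y)=5·(y−25) mod 26:
O(14): 5·(14−25)=-55≡23 → X
N(13): 5·(13−25)=-60≡18 → S
U(20): 5·(20−25)=-25≡1 → B
M(12): 5·(12−25)=-65≡13 → N
Q(16): 5·(16−25)=-45≡7 → H
L(11): 5·(11−25)=-70≡8 → I
Y(24): 5·(24−25)=-5≡21 → V

XSBNHIV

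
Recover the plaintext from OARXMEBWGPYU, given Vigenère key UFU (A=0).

UVXDHKHRMVTA

Repeat the key across the ciphertext: UFUUFUUFUUFU
O(14)−U(20): -6≡20 → U
A(0)−F(5): -5≡21 → V
R(17)−U(20): -3≡23 → X
X(23)−U(20): 3 → D
M(12)−F(5): 7 → H
E(4)−U(20): -16≡10 → K
B(1)−U(20): -19≡7 → H
W(22)−F(5): 17 → R
G(6)−U(20): -14≡12 → M
P(15)−U(20): -5≡21 → V
Y(24)−F(5): 19 → T
U(20)−U(20): 0 → A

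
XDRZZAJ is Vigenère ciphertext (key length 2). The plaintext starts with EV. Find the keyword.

Subtract each crib letter from the matching ciphertext letter (mod 26):
X(23)−E(4)=19 → T
D(3)−V(21)=-18≡8 → I

TI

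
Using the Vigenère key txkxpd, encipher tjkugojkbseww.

mgurvrchlptzp

Repeat the key across the message: txkxpdtxkxpdt
t(19)+t(19): 38≡12 → m
j(9)+x(23): 32≡6 → g
k(10)+k(10): 20 → u
u(20)+x(23): 43≡17 → r
g(6)+p(15): 21 → v
o(14)+d(3): 17 → r
j(9)+t(19): 28≡2 → c
k(10)+x(23): 33≡7 → h
b(1)+k(10): 11 → l
s(18)+x(23): 41≡15 → p
e(4)+p(15): 19 → t
w(22)+d(3): 25 → z
w(22)+t(19): 41≡15 → p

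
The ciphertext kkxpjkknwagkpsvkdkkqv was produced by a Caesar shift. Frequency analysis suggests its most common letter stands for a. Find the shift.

10

The most frequent ciphertext letter is k (appears 8 times).
k is position 10; a is position 0.
Shift = 10.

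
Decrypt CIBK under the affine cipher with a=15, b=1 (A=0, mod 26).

The inverse of 15 mod 26 is 7, since 15·7=105≡1. Apply D(y)=7·(y−1) mod 26:
C(2): 7·(2−1)=7 → H
I(8): 7·(8−1)=49≡23 → X
B(1): 7·(1−1)=0 → A
K(10): 7·(10−1)=63≡11 → L

HXAL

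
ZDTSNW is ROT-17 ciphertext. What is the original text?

Z(25): 25−17=8 → I
D(3): 3−17=-14≡12 → M
T(19): 19−17=2 → C
S(18): 18−17=1 → B
N(13): 13−17=-4≡22 → W
W(22): 22−17=5 → F

IMCBWF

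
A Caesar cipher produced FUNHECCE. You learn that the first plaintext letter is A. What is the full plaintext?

APICZXXZ

From the crib: F(5)−A(0)=5, so the shift is 5.
Subtract 5 from each ciphertext letter:
F(5): 5−5=0 → A
U(20): 20−5=15 → P
N(13): 13−5=8 → I
H(7): 7−5=2 → C
E(4): 4−5=-1≡25 → Z
C(2): 2−5=-3≡23 → X
C(2): 2−5=-3≡23 → X
E(4): 4−5=-1≡25 → Z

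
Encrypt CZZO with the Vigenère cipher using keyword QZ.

Repeat the key across the message: QZQZ
C(2)+Q(16): 18 → S
Z(25)+Z(25): 50≡24 → Y
Z(25)+Q(16): 41≡15 → P
O(14)+Z(25): 39≡13 → N

SYPN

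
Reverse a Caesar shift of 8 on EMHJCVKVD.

E(4): 4−8=-4≡22 → W
M(12): 12−8=4 → E
H(7): 7−8=-1≡25 → Z
J(9): 9−8=1 → B
C(2): 2−8=-6≡20 → U
V(21): 21−8=13 → N
K(10): 10−8=2 → C
V(21): 21−8=13 → N
D(3): 3−8=-5≡21 → V

WEZBUNCNV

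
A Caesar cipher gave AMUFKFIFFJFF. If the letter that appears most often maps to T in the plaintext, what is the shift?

12

The most frequent ciphertext letter is F (appears 6 times).
F is position 5; T is position 19.
Shift = -14≡12.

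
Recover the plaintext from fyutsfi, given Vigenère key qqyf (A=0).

piwocpk

Repeat the key across the ciphertext: qqyfqqy
f(5)−q(16): -11≡15 → p
y(24)−q(16): 8 → i
u(20)−y(24): -4≡22 → w
t(19)−f(5): 14 → o
s(18)−q(16): 2 → c
f(5)−q(16): -11≡15 → p
i(8)−y(24): -16≡10 → k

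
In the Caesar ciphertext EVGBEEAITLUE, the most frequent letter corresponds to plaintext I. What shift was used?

The most frequent ciphertext letter is E (appears 4 times).
E is position 4; I is position 8.
Shift = -4≡22.

22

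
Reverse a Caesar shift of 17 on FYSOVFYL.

F(5): 5−17=-12≡14 → O
Y(24): 24−17=7 → H
S(18): 18−17=1 → B
O(14): 14−17=-3≡23 → X
V(21): 21−17=4 → E
F(5): 5−17=-12≡14 → O
Y(24): 24−17=7 → H
L(11): 11−17=-6≡20 → U

OHBXEOHU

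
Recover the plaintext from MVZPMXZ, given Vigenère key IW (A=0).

EZRTEBR

Repeat the key across the ciphertext: IWIWIWI
M(12)−I(8): 4 → E
V(21)−W(22): -1≡25 → Z
Z(25)−I(8): 17 → R
P(15)−W(22): -7≡19 → T
M(12)−I(8): 4 → E
X(23)−W(22): 1 → B
Z(25)−I(8): 17 → R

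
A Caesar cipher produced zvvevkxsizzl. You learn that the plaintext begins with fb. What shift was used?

From the crib: z(25)−f(5)=20, so the shift is 20.

20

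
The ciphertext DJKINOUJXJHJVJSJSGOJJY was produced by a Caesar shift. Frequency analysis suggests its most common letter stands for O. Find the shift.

21

The most frequent ciphertext letter is J (appears 8 times).
J is position 9; O is position 14.
Shift = -5≡21.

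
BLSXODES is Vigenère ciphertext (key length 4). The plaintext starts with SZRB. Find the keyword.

Subtract each crib letter from the matching ciphertext letter (mod 26):
B(1)−S(18)=-17≡9 → J
L(11)−Z(25)=-14≡12 → M
S(18)−R(17)=1 → B
X(23)−B(1)=22 → W

JMBW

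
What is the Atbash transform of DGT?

D(3) → W(22)
G(6) → T(19)
T(19) → G(6)

WTG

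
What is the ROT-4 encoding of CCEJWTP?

GGINAXT

C(2): 2+4=6 → G
C(2): 2+4=6 → G
E(4): 4+4=8 → I
J(9): 9+4=13 → N
W(22): 22+4=26≡0 → A
T(19): 19+4=23 → X
P(15): 15+4=19 → T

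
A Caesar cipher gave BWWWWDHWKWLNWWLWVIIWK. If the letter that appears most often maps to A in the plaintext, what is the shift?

The most frequent ciphertext letter is W (appears 10 times).
W is position 22; A is position 0.
Shift = 22.

22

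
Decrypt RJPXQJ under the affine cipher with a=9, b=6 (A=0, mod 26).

The inverse of 9 mod 26 is 3, since 9·3=27≡1. Apply D(y)=3·(y−6) mod 26:
R(17): 3·(17−6)=33≡7 → H
J(9): 3·(9−6)=9 → J
P(15): 3·(15−6)=27≡1 → B
X(23): 3·(23−6)=51≡25 → Z
Q(16): 3·(16−6)=30≡4 → E
J(9): 3·(9−6)=9 → J

HJBZEJ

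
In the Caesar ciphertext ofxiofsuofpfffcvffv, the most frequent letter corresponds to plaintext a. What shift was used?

The most frequent ciphertext letter is f (appears 8 times).
f is position 5; a is position 0.
Shift = 5.

5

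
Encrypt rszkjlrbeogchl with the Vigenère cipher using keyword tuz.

kmyddkkvdhabaf

Repeat the key across the message: tuztuztuztuztu
r(17)+t(19): 36≡10 → k
s(18)+u(20): 38≡12 → m
z(25)+z(25): 50≡24 → y
k(10)+t(19): 29≡3 → d
j(9)+u(20): 29≡3 → d
l(11)+z(25): 36≡10 → k
r(17)+t(19): 36≡10 → k
b(1)+u(20): 21 → v
e(4)+z(25): 29≡3 → d
o(14)+t(19): 33≡7 → h
g(6)+u(20): 26≡0 → a
c(2)+z(25): 27≡1 → b
h(7)+t(19): 26≡0 → a
l(11)+u(20): 31≡5 → f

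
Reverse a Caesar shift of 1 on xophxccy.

wnogwbbx

x(23): 23−1=22 → w
o(14): 14−1=13 → n
p(15): 15−1=14 → o
h(7): 7−1=6 → g
x(23): 23−1=22 → w
c(2): 2−1=1 → b
c(2): 2−1=1 → b
y(24): 24−1=23 → x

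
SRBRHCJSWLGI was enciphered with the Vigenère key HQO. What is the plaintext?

LBNKROCCIEQU

Repeat the key across the ciphertext: HQOHQOHQOHQO
S(18)−H(7): 11 → L
R(17)−Q(16): 1 → B
B(1)−O(14): -13≡13 → N
R(17)−H(7): 10 → K
H(7)−Q(16): -9≡17 → R
C(2)−O(14): -12≡14 → O
J(9)−H(7): 2 → C
S(18)−Q(16): 2 → C
W(22)−O(14): 8 → I
L(11)−H(7): 4 → E
G(6)−Q(16): -10≡16 → Q
I(8)−O(14): -6≡20 → U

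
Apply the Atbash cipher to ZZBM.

Z(25) → A(0)
Z(25) → A(0)
B(1) → Y(24)
M(12) → N(13)

AAYN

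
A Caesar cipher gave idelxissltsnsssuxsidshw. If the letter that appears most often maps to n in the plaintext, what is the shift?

The most frequent ciphertext letter is s (appears 8 times).
s is position 18; n is position 13.
Shift = 5.

5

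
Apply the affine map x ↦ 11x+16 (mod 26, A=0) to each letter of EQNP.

E(4): 11·4+16=60≡8 → I
Q(16): 11·16+16=192≡10 → K
N(13): 11·13+16=159≡3 → D
P(15): 11·15+16=181≡25 → Z

IKDZ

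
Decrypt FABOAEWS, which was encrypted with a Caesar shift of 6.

ZUVIUYQM

F(5): 5−6=-1≡25 → Z
A(0): 0−6=-6≡20 → U
B(1): 1−6=-5≡21 → V
O(14): 14−6=8 → I
A(0): 0−6=-6≡20 → U
E(4): 4−6=-2≡24 → Y
W(22): 22−6=16 → Q
S(18): 18−6=12 → M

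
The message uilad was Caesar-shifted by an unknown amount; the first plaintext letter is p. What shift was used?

From the crib: u(20)−p(15)=5, so the shift is 5.

5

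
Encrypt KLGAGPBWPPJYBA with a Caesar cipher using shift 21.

K(10): 10+21=31≡5 → F
L(11): 11+21=32≡6 → G
G(6): 6+21=27≡1 → B
A(0): 0+21=21 → V
G(6): 6+21=27≡1 → B
P(15): 15+21=36≡10 → K
B(1): 1+21=22 → W
W(22): 22+21=43≡17 → R
P(15): 15+21=36≡10 → K
P(15): 15+21=36≡10 → K
J(9): 9+21=30≡4 → E
Y(24): 24+21=45≡19 → T
B(1): 1+21=22 → W
A(0): 0+21=21 → V

FGBVBKWRKKETWV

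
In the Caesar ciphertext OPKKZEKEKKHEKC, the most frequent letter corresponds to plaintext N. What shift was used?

The most frequent ciphertext letter is K (appears 6 times).
K is position 10; N is position 13.
Shift = -3≡23.

23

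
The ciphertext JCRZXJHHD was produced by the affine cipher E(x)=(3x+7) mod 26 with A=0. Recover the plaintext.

SHMGOSAAQ

The inverse of 3 mod 26 is 9, since 3·9=27≡1. Apply D(y)=9·(y−7) mod 26:
J(9): 9·(9−7)=18 → S
C(2): 9·(2−7)=-45≡7 → H
R(17): 9·(17−7)=90≡12 → M
Z(25): 9·(25−7)=162≡6 → G
X(23): 9·(23−7)=144≡14 → O
J(9): 9·(9−7)=18 → S
H(7): 9·(7−7)=0 → A
H(7): 9·(7−7)=0 → A
D(3): 9·(3−7)=-36≡16 → Q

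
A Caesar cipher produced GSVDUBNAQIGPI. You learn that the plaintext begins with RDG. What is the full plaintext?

RDGOFMYLBTRAT

From the crib: G(6)−R(17)=-11≡15, so the shift is 15.
Subtract 15 from each ciphertext letter:
G(6): 6−15=-9≡17 → R
S(18): 18−15=3 → D
V(21): 21−15=6 → G
D(3): 3−15=-12≡14 → O
U(20): 20−15=5 → F
B(1): 1−15=-14≡12 → M
N(13): 13−15=-2≡24 → Y
A(0): 0−15=-15≡11 → L
Q(16): 16−15=1 → B
I(8): 8−15=-7≡19 → T
G(6): 6−15=-9≡17 → R
P(15): 15−15=0 → A
I(8): 8−15=-7≡19 → T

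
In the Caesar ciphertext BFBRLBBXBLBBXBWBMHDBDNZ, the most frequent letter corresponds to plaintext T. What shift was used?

The most frequent ciphertext letter is B (appears 10 times).
B is position 1; T is position 19.
Shift = -18≡8.

8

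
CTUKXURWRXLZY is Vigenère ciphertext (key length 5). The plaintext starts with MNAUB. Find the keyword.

QGUQW

Subtract each crib letter from the matching ciphertext letter (mod 26):
C(2)−M(12)=-10≡16 → Q
T(19)−N(13)=6 → G
U(20)−A(0)=20 → U
K(10)−U(20)=-10≡16 → Q
X(23)−B(1)=22 → W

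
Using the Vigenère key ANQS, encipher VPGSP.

Repeat the key across the message: ANQSA
V(21)+A(0): 21 → V
P(15)+N(13): 28≡2 → C
G(6)+Q(16): 22 → W
S(18)+S(18): 36≡10 → K
P(15)+A(0): 15 → P

VCWKP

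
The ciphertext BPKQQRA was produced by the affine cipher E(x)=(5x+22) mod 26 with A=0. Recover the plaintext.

BJIEEZG

The inverse of 5 mod 26 is 21, since 5·21=105≡1. Apply D(y)=21·(y−22) mod 26:
B(1): 21·(1−22)=-441≡1 → B
P(15): 21·(15−22)=-147≡9 → J
K(10): 21·(10−22)=-252≡8 → I
Q(16): 21·(16−22)=-126≡4 → E
Q(16): 21·(16−22)=-126≡4 → E
R(17): 21·(17−22)=-105≡25 → Z
A(0): 21·(0−22)=-462≡6 → G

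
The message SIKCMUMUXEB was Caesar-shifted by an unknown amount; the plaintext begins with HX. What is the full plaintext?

HXZRBJBJMTQ

From the crib: S(18)−H(7)=11, so the shift is 11.
Subtract 11 from each ciphertext letter:
S(18): 18−11=7 → H
I(8): 8−11=-3≡23 → X
K(10): 10−11=-1≡25 → Z
C(2): 2−11=-9≡17 → R
M(12): 12−11=1 → B
U(20): 20−11=9 → J
M(12): 12−11=1 → B
U(20): 20−11=9 → J
X(23): 23−11=12 → M
E(4): 4−11=-7≡19 → T
B(1): 1−11=-10≡16 → Q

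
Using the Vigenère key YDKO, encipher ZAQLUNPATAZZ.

Repeat the key across the message: YDKOYDKOYDKO
Z(25)+Y(24): 49≡23 → X
A(0)+D(3): 3 → D
Q(16)+K(10): 26≡0 → A
L(11)+O(14): 25 → Z
U(20)+Y(24): 44≡18 → S
N(13)+D(3): 16 → Q
P(15)+K(10): 25 → Z
A(0)+O(14): 14 → O
T(19)+Y(24): 43≡17 → R
A(0)+D(3): 3 → D
Z(25)+K(10): 35≡9 → J
Z(25)+O(14): 39≡13 → N

XDAZSQZORDJN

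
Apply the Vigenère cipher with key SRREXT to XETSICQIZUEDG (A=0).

Repeat the key across the message: SRREXTSRREXTS
X(23)+S(18): 41≡15 → P
E(4)+R(17): 21 → V
T(19)+R(17): 36≡10 → K
S(18)+E(4): 22 → W
I(8)+X(23): 31≡5 → F
C(2)+T(19): 21 → V
Q(16)+S(18): 34≡8 → I
I(8)+R(17): 25 → Z
Z(25)+R(17): 42≡16 → Q
U(20)+E(4): 24 → Y
E(4)+X(23): 27≡1 → B
D(3)+T(19): 22 → W
G(6)+S(18): 24 → Y

PVKWFVIZQYBWY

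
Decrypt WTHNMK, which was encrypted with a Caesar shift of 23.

W(22): 22−23=-1≡25 → Z
T(19): 19−23=-4≡22 → W
H(7): 7−23=-16≡10 → K
N(13): 13−23=-10≡16 → Q
M(12): 12−23=-11≡15 → P
K(10): 10−23=-13≡13 → N

ZWKQPN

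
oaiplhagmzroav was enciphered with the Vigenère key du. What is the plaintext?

Repeat the key across the ciphertext: dududududududu
o(14)−d(3): 11 → l
a(0)−u(20): -20≡6 → g
i(8)−d(3): 5 → f
p(15)−u(20): -5≡21 → v
l(11)−d(3): 8 → i
h(7)−u(20): -13≡13 → n
a(0)−d(3): -3≡23 → x
g(6)−u(20): -14≡12 → m
m(12)−d(3): 9 → j
z(25)−u(20): 5 → f
r(17)−d(3): 14 → o
o(14)−u(20): -6≡20 → u
a(0)−d(3): -3≡23 → x
v(21)−u(20): 1 → b

lgfvinxmjfouxb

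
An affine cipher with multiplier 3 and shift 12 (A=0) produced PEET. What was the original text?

The inverse of 3 mod 26 is 9, since 3·9=27≡1. Apply D(y)=9·(y−12) mod 26:
P(15): 9·(15−12)=27≡1 → B
E(4): 9·(4−12)=-72≡6 → G
E(4): 9·(4−12)=-72≡6 → G
T(19): 9·(19−12)=63≡11 → L

BGGL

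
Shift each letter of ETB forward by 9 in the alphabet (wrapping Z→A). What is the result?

E(4): 4+9=13 → N
T(19): 19+9=28≡2 → C
B(1): 1+9=10 → K

NCK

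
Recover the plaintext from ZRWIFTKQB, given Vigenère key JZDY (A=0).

Repeat the key across the ciphertext: JZDYJZDYJ
Z(25)−J(9): 16 → Q
R(17)−Z(25): -8≡18 → S
W(22)−D(3): 19 → T
I(8)−Y(24): -16≡10 → K
F(5)−J(9): -4≡22 → W
T(19)−Z(25): -6≡20 → U
K(10)−D(3): 7 → H
Q(16)−Y(24): -8≡18 → S
B(1)−J(9): -8≡18 → S

QSTKWUHSS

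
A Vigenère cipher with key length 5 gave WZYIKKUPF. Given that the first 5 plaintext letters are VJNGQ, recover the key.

Subtract each crib letter from the matching ciphertext letter (mod 26):
W(22)−V(21)=1 → B
Z(25)−J(9)=16 → Q
Y(24)−N(13)=11 → L
I(8)−G(6)=2 → C
K(10)−Q(16)=-6≡20 → U

BQLCU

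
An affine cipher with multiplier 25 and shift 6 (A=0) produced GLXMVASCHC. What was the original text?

The inverse of 25 mod 26 is 25, since 25·25=625≡1. Apply D(y)=25·(y−6) mod 26:
G(6): 25·(6−6)=0 → A
L(11): 25·(11−6)=125≡21 → V
X(23): 25·(23−6)=425≡9 → J
M(12): 25·(12−6)=150≡20 → U
V(21): 25·(21−6)=375≡11 → L
A(0): 25·(0−6)=-150≡6 → G
S(18): 25·(18−6)=300≡14 → O
C(2): 25·(2−6)=-100≡4 → E
H(7): 25·(7−6)=25 → Z
C(2): 25·(2−6)=-100≡4 → E

AVJULGOEZE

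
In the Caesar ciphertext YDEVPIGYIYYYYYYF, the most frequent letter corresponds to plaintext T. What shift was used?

5

The most frequent ciphertext letter is Y (appears 8 times).
Y is position 24; T is position 19.
Shift = 5.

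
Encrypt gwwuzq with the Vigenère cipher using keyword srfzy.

ynbtxi

Repeat the key across the message: srfzys
g(6)+s(18): 24 → y
w(22)+r(17): 39≡13 → n
w(22)+f(5): 27≡1 → b
u(20)+z(25): 45≡19 → t
z(25)+y(24): 49≡23 → x
q(16)+s(18): 34≡8 → i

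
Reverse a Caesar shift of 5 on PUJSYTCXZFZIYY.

KPENTOXSUAUDTT

P(15): 15−5=10 → K
U(20): 20−5=15 → P
J(9): 9−5=4 → E
S(18): 18−5=13 → N
Y(24): 24−5=19 → T
T(19): 19−5=14 → O
C(2): 2−5=-3≡23 → X
X(23): 23−5=18 → S
Z(25): 25−5=20 → U
F(5): 5−5=0 → A
Z(25): 25−5=20 → U
I(8): 8−5=3 → D
Y(24): 24−5=19 → T
Y(24): 24−5=19 → T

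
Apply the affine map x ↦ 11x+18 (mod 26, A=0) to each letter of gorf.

g(6): 11·6+18=84≡6 → g
o(14): 11·14+18=172≡16 → q
r(17): 11·17+18=205≡23 → x
f(5): 11·5+18=73≡21 → v

gqxv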